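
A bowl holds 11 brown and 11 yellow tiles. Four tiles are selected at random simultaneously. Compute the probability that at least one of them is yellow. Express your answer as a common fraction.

Use the complement: P(at least one yellow) = 1 − P(no yellow).
P(none) = C(11,4)/C(22,4) = 330/7315.
So P = 1 − 330/7315 = 127/133 ≈ 0.9549.

127/133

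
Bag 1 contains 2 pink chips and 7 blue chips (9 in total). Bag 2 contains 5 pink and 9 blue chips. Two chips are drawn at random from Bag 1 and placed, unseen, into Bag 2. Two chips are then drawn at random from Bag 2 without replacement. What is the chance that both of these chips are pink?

49/480

Condition on how many of the transferred chips are pink (from Bag 1: 2 pink of 9; then Bag 2 has 16 total).
  0 pink: C(2,0)C(7,2)/C(9,2) = 7/12; then P = C(5,2)/C(16,2) = 1/12
  1 pink: C(2,1)C(7,1)/C(9,2) = 7/18; then P = C(6,2)/C(16,2) = 1/8
  2 pink: C(2,2)C(7,0)/C(9,2) = 1/36; then P = C(7,2)/C(16,2) = 7/40
P(both pink) = 49/480 ≈ 0.1021.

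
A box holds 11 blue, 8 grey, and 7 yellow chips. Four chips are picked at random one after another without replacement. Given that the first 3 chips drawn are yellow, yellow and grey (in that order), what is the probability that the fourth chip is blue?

11/23

After removing 1 grey, 2 yellow, the box has 11 blue out of 23 remaining.
P(fourth is blue | given) = 11/23 ≈ 0.4783.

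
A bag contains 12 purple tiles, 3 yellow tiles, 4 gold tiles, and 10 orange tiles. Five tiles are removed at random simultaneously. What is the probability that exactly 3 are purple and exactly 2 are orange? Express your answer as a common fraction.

220/2639

Unordered draws without replacement: count favorable combinations over C(29,5).
Favorable = C(12,3) · C(3,0) · C(4,0) · C(10,2) = 9900; total = C(29,5) = 118755.
P = 9900/118755 = 220/2639 ≈ 0.0834.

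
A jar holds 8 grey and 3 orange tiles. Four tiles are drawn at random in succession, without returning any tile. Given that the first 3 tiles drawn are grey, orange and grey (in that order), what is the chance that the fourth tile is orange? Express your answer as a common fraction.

After removing 2 grey, 1 orange, the jar has 2 orange out of 8 remaining.
P(fourth is orange | given) = 2/8 = 1/4 ≈ 0.2500.

1/4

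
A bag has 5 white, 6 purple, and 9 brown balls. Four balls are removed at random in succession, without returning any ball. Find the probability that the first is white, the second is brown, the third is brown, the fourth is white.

4/323

Multiply the conditional probability of each draw in order, without replacement, so each draw removes one from its color and from the total.
P = (5/20) · (9/19) · (8/18) · (4/17) = 4/323 ≈ 0.0124.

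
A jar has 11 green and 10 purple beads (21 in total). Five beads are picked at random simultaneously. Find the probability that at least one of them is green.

319/323

Use the complement: P(at least one green) = 1 − P(no green).
P(none) = C(10,5)/C(21,5) = 252/20349.
So P = 1 − 252/20349 = 319/323 ≈ 0.9876.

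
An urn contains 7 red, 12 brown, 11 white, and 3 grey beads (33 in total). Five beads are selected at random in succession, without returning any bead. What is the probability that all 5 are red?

Unordered draws without replacement: count favorable combinations over C(33,5).
Favorable = C(7,5) · C(12,0) · C(11,0) · C(3,0) = 21; total = C(33,5) = 237336.
P = 21/237336 = 7/79112 ≈ 0.0001.

7/79112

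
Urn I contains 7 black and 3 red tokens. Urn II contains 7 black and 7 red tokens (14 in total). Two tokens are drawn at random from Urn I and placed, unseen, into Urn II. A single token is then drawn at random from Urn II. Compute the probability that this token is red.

19/40

Condition on how many of the transferred tokens are red (from Urn I: 3 red of 10; then Urn II has 16 total).
  0 red: C(3,0)C(7,2)/C(10,2) = 7/15; then P = 7/16
  1 red: C(3,1)C(7,1)/C(10,2) = 7/15; then P = 8/16
  2 red: C(3,2)C(7,0)/C(10,2) = 1/15; then P = 9/16
P(red from Urn II) = 19/40 ≈ 0.4750.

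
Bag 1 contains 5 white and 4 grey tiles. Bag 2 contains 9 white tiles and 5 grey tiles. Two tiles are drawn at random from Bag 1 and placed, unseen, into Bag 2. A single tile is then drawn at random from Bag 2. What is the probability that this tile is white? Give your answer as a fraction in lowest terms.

Condition on how many of the transferred tiles are white (from Bag 1: 5 white of 9; then Bag 2 has 16 total).
  0 white: C(5,0)C(4,2)/C(9,2) = 1/6; then P = 9/16
  1 white: C(5,1)C(4,1)/C(9,2) = 5/9; then P = 10/16
  2 white: C(5,2)C(4,0)/C(9,2) = 5/18; then P = 11/16
P(white from Bag 2) = 91/144 ≈ 0.6319.

91/144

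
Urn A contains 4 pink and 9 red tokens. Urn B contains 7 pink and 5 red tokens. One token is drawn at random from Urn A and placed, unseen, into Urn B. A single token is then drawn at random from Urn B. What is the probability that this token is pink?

Condition on how many of the transferred tokens are pink (from Urn A: 4 pink of 13; then Urn B has 13 total).
  0 pink: C(4,0)C(9,1)/C(13,1) = 9/13; then P = 7/13
  1 pink: C(4,1)C(9,0)/C(13,1) = 4/13; then P = 8/13
P(pink from Urn B) = 95/169 ≈ 0.5621.

95/169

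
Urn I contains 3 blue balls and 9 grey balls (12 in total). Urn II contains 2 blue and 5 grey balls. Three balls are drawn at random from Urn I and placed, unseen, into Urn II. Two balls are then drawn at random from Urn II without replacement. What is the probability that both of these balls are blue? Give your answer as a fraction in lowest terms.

Condition on how many of the transferred balls are blue (from Urn I: 3 blue of 12; then Urn II has 10 total).
  0 blue: C(3,0)C(9,3)/C(12,3) = 21/55; then P = C(2,2)/C(10,2) = 1/45
  1 blue: C(3,1)C(9,2)/C(12,3) = 27/55; then P = C(3,2)/C(10,2) = 1/15
  2 blue: C(3,2)C(9,1)/C(12,3) = 27/220; then P = C(4,2)/C(10,2) = 2/15
  3 blue: C(3,3)C(9,0)/C(12,3) = 1/220; then P = C(5,2)/C(10,2) = 2/9
P(both blue) = 29/495 ≈ 0.0586.

29/495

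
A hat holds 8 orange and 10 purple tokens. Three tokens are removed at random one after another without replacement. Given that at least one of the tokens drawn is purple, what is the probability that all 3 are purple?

3/19

P(all 3 purple) = C(10,3)/C(18,3) = 5/34; P(at least one purple) = 1 − C(8,3)/C(18,3) = 95/102.
Since 'all 3 purple' ⊆ 'at least one purple', P(all 3 | at least one) = 5/34 / 95/102 = 3/19 ≈ 0.1579.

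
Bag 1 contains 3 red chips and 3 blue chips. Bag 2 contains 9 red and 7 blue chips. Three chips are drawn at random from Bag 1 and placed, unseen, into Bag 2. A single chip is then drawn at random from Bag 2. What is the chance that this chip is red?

21/38

Condition on how many of the transferred chips are red (from Bag 1: 3 red of 6; then Bag 2 has 19 total).
  0 red: C(3,0)C(3,3)/C(6,3) = 1/20; then P = 9/19
  1 red: C(3,1)C(3,2)/C(6,3) = 9/20; then P = 10/19
  2 red: C(3,2)C(3,1)/C(6,3) = 9/20; then P = 11/19
  3 red: C(3,3)C(3,0)/C(6,3) = 1/20; then P = 12/19
P(red from Bag 2) = 21/38 ≈ 0.5526.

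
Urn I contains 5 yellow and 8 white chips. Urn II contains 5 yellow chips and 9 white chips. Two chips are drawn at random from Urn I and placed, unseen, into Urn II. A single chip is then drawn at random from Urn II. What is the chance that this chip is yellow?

75/208

Condition on how many of the transferred chips are yellow (from Urn I: 5 yellow of 13; then Urn II has 16 total).
  0 yellow: C(5,0)C(8,2)/C(13,2) = 14/39; then P = 5/16
  1 yellow: C(5,1)C(8,1)/C(13,2) = 20/39; then P = 6/16
  2 yellow: C(5,2)C(8,0)/C(13,2) = 5/39; then P = 7/16
P(yellow from Urn II) = 75/208 ≈ 0.3606.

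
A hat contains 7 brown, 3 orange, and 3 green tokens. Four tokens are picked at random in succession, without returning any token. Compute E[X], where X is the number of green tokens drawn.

By linearity of expectation, E[X] = Σ P(draw i is green); by symmetry each draw (even without replacement) has P(green) = 3/13.
E[X] = 4 · 3/13 = 12/13 ≈ 0.9231.

12/13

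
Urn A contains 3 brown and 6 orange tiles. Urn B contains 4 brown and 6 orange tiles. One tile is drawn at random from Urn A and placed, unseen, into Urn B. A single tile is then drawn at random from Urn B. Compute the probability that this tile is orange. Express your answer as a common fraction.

Condition on how many of the transferred tiles are orange (from Urn A: 6 orange of 9; then Urn B has 11 total).
  0 orange: C(6,0)C(3,1)/C(9,1) = 1/3; then P = 6/11
  1 orange: C(6,1)C(3,0)/C(9,1) = 2/3; then P = 7/11
P(orange from Urn B) = 20/33 ≈ 0.6061.

20/33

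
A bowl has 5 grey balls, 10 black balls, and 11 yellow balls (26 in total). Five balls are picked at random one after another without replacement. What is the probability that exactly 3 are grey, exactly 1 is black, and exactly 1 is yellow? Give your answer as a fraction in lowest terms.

5/299

Unordered draws without replacement: count favorable combinations over C(26,5).
Favorable = C(5,3) · C(10,1) · C(11,1) = 1100; total = C(26,5) = 65780.
P = 1100/65780 = 5/299 ≈ 0.0167.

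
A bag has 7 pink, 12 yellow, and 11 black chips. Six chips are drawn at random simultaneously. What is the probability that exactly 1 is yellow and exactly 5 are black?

88/9425

Unordered draws without replacement: count favorable combinations over C(30,6).
Favorable = C(7,0) · C(12,1) · C(11,5) = 5544; total = C(30,6) = 593775.
P = 5544/593775 = 88/9425 ≈ 0.0093.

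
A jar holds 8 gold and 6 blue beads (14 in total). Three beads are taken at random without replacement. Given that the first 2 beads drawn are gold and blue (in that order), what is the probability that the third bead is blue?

After removing 1 gold, 1 blue, the jar has 5 blue out of 12 remaining.
P(third is blue | given) = 5/12 ≈ 0.4167.

5/12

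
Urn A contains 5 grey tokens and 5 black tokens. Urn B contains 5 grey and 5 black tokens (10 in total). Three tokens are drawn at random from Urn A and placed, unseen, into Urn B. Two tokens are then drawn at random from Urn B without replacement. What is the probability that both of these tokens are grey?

Condition on how many of the transferred tokens are grey (from Urn A: 5 grey of 10; then Urn B has 13 total).
  0 grey: C(5,0)C(5,3)/C(10,3) = 1/12; then P = C(5,2)/C(13,2) = 5/39
  1 grey: C(5,1)C(5,2)/C(10,3) = 5/12; then P = C(6,2)/C(13,2) = 5/26
  2 grey: C(5,2)C(5,1)/C(10,3) = 5/12; then P = C(7,2)/C(13,2) = 7/26
  3 grey: C(5,3)C(5,0)/C(10,3) = 1/12; then P = C(8,2)/C(13,2) = 14/39
P(both grey) = 109/468 ≈ 0.2329.

109/468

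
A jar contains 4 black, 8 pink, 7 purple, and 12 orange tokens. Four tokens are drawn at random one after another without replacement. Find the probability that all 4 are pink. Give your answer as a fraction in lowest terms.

Unordered draws without replacement: count favorable combinations over C(31,4).
Favorable = C(4,0) · C(8,4) · C(7,0) · C(12,0) = 70; total = C(31,4) = 31465.
P = 70/31465 = 2/899 ≈ 0.0022.

2/899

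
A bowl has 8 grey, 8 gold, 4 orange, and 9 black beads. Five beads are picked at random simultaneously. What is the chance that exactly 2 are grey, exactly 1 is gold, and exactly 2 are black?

128/1885

Unordered draws without replacement: count favorable combinations over C(29,5).
Favorable = C(8,2) · C(8,1) · C(4,0) · C(9,2) = 8064; total = C(29,5) = 118755.
P = 8064/118755 = 128/1885 ≈ 0.0679.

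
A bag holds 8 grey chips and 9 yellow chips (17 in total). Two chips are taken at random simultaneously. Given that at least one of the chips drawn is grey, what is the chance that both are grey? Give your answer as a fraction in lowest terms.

7/25

P(both grey) = C(8,2)/C(17,2) = 7/34; P(at least one grey) = 1 − C(9,2)/C(17,2) = 25/34.
Since 'both grey' ⊆ 'at least one grey', P(both | at least one) = 7/34 / 25/34 = 7/25 ≈ 0.2800.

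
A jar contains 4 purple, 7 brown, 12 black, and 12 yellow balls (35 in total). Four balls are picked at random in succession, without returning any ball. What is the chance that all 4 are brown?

1/1496

Unordered draws without replacement: count favorable combinations over C(35,4).
Favorable = C(4,0) · C(7,4) · C(12,0) · C(12,0) = 35; total = C(35,4) = 52360.
P = 35/52360 = 1/1496 ≈ 0.0007.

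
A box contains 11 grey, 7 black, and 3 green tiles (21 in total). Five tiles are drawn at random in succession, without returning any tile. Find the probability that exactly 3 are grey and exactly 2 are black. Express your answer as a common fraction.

55/323

Unordered draws without replacement: count favorable combinations over C(21,5).
Favorable = C(11,3) · C(7,2) · C(3,0) = 3465; total = C(21,5) = 20349.
P = 3465/20349 = 55/323 ≈ 0.1703.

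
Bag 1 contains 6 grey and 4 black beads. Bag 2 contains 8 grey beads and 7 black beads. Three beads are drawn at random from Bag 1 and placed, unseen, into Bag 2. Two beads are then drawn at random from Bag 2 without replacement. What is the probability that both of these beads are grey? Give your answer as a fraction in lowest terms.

Condition on how many of the transferred beads are grey (from Bag 1: 6 grey of 10; then Bag 2 has 18 total).
  0 grey: C(6,0)C(4,3)/C(10,3) = 1/30; then P = C(8,2)/C(18,2) = 28/153
  1 grey: C(6,1)C(4,2)/C(10,3) = 3/10; then P = C(9,2)/C(18,2) = 4/17
  2 grey: C(6,2)C(4,1)/C(10,3) = 1/2; then P = C(10,2)/C(18,2) = 5/17
  3 grey: C(6,3)C(4,0)/C(10,3) = 1/6; then P = C(11,2)/C(18,2) = 55/153
P(both grey) = 217/765 ≈ 0.2837.

217/765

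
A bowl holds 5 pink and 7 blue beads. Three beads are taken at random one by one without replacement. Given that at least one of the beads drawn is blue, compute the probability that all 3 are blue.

1/6

P(all 3 blue) = C(7,3)/C(12,3) = 7/44; P(at least one blue) = 1 − C(5,3)/C(12,3) = 21/22.
Since 'all 3 blue' ⊆ 'at least one blue', P(all 3 | at least one) = 7/44 / 21/22 = 1/6 ≈ 0.1667.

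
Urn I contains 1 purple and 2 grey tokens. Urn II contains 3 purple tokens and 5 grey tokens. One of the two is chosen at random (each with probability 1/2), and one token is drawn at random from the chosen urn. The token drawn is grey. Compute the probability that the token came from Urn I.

16/31

P(grey | Urn I) = 2/3; P(grey | Urn II) = 5/8.
P(grey) = 1/2·2/3 + 1/2·5/8 = 31/48.
By Bayes' rule, P(Urn I | grey) = 1/3 / 31/48 = 16/31 ≈ 0.5161.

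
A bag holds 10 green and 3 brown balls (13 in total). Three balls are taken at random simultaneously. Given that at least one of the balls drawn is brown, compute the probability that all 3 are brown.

P(all 3 brown) = C(3,3)/C(13,3) = 1/286; P(at least one brown) = 1 − C(10,3)/C(13,3) = 83/143.
Since 'all 3 brown' ⊆ 'at least one brown', P(all 3 | at least one) = 1/286 / 83/143 = 1/166 ≈ 0.0060.

1/166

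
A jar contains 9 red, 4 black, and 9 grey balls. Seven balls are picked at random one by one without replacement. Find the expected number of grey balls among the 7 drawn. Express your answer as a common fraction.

By linearity of expectation, E[X] = Σ P(draw i is grey); by symmetry each draw (even without replacement) has P(grey) = 9/22.
E[X] = 7 · 9/22 = 63/22 ≈ 2.8636.

63/22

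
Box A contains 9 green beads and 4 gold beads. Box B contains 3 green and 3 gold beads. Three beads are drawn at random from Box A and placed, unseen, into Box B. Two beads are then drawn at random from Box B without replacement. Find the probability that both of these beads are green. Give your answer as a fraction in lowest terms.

23/78

Condition on how many of the transferred beads are green (from Box A: 9 green of 13; then Box B has 9 total).
  0 green: C(9,0)C(4,3)/C(13,3) = 2/143; then P = C(3,2)/C(9,2) = 1/12
  1 green: C(9,1)C(4,2)/C(13,3) = 27/143; then P = C(4,2)/C(9,2) = 1/6
  2 green: C(9,2)C(4,1)/C(13,3) = 72/143; then P = C(5,2)/C(9,2) = 5/18
  3 green: C(9,3)C(4,0)/C(13,3) = 42/143; then P = C(6,2)/C(9,2) = 5/12
P(both green) = 23/78 ≈ 0.2949.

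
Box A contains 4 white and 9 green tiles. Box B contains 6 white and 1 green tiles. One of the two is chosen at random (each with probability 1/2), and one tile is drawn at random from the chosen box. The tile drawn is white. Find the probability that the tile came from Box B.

P(white | Box A) = 4/13; P(white | Box B) = 6/7.
P(white) = 1/2·4/13 + 1/2·6/7 = 53/91.
By Bayes' rule, P(Box B | white) = 3/7 / 53/91 = 39/53 ≈ 0.7358.

39/53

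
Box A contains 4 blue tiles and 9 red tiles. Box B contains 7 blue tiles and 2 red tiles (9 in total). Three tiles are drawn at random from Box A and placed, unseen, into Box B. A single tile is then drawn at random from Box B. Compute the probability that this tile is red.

53/156

Condition on how many of the transferred tiles are red (from Box A: 9 red of 13; then Box B has 12 total).
  0 red: C(9,0)C(4,3)/C(13,3) = 2/143; then P = 2/12
  1 red: C(9,1)C(4,2)/C(13,3) = 27/143; then P = 3/12
  2 red: C(9,2)C(4,1)/C(13,3) = 72/143; then P = 4/12
  3 red: C(9,3)C(4,0)/C(13,3) = 42/143; then P = 5/12
P(red from Box B) = 53/156 ≈ 0.3397.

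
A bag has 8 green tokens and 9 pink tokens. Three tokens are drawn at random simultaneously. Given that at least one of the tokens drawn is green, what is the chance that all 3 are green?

14/149

P(all 3 green) = C(8,3)/C(17,3) = 7/85; P(at least one green) = 1 − C(9,3)/C(17,3) = 149/170.
Since 'all 3 green' ⊆ 'at least one green', P(all 3 | at least one) = 7/85 / 149/170 = 14/149 ≈ 0.0940.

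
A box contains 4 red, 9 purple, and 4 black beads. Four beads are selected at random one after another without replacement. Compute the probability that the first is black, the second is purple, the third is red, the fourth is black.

9/1190

Multiply the conditional probability of each draw in order, without replacement, so each draw removes one from its color and from the total.
P = (4/17) · (9/16) · (4/15) · (3/14) = 9/1190 ≈ 0.0076.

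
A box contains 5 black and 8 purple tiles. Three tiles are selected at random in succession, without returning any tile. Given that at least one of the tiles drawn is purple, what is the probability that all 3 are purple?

14/69

P(all 3 purple) = C(8,3)/C(13,3) = 28/143; P(at least one purple) = 1 − C(5,3)/C(13,3) = 138/143.
Since 'all 3 purple' ⊆ 'at least one purple', P(all 3 | at least one) = 28/143 / 138/143 = 14/69 ≈ 0.2029.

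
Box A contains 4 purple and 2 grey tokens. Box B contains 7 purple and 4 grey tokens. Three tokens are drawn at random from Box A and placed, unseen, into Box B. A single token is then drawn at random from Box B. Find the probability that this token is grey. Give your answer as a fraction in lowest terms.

Condition on how many of the transferred tokens are grey (from Box A: 2 grey of 6; then Box B has 14 total).
  0 grey: C(2,0)C(4,3)/C(6,3) = 1/5; then P = 4/14
  1 grey: C(2,1)C(4,2)/C(6,3) = 3/5; then P = 5/14
  2 grey: C(2,2)C(4,1)/C(6,3) = 1/5; then P = 6/14
P(grey from Box B) = 5/14 ≈ 0.3571.

5/14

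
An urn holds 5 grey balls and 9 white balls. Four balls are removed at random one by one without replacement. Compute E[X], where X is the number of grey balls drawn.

By linearity of expectation, E[X] = Σ P(draw i is grey); by symmetry each draw (even without replacement) has P(grey) = 5/14.
E[X] = 4 · 5/14 = 10/7 ≈ 1.4286.

10/7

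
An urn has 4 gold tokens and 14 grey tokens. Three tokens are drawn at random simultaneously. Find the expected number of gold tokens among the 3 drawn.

2/3

By linearity of expectation, E[X] = Σ P(draw i is gold); by symmetry each draw (even without replacement) has P(gold) = 4/18.
E[X] = 3 · 4/18 = 2/3 ≈ 0.6667.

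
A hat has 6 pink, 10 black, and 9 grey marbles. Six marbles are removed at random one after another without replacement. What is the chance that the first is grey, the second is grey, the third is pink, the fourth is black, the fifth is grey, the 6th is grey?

9/6325

Multiply the conditional probability of each draw in order, without replacement, so each draw removes one from its color and from the total.
P = (9/25) · (8/24) · (6/23) · (10/22) · (7/21) · (6/20) = 9/6325 ≈ 0.0014.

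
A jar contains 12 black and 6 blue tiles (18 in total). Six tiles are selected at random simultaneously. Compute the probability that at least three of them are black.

Sum the hypergeometric tail for j = 3,…,6 black tiles.
Favorable = C(12,3)·C(6,3) + C(12,4)·C(6,2) + C(12,5)·C(6,1) + C(12,6)·C(6,0) = 17501; total = C(18,6) = 18564.
P = 17501/18564 = 17501/18564 ≈ 0.9427.

17501/18564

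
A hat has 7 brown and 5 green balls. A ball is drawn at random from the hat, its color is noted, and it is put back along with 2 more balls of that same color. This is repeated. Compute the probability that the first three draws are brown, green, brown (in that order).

Track the composition after each reinforcement of +2.
P = (7/12) · (5/14) · (9/16) = 15/128 ≈ 0.1172.

15/128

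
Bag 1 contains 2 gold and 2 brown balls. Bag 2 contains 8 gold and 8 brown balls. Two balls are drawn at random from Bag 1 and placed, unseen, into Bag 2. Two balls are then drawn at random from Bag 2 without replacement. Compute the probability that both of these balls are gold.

Condition on how many of the transferred balls are gold (from Bag 1: 2 gold of 4; then Bag 2 has 18 total).
  0 gold: C(2,0)C(2,2)/C(4,2) = 1/6; then P = C(8,2)/C(18,2) = 28/153
  1 gold: C(2,1)C(2,1)/C(4,2) = 2/3; then P = C(9,2)/C(18,2) = 4/17
  2 gold: C(2,2)C(2,0)/C(4,2) = 1/6; then P = C(10,2)/C(18,2) = 5/17
P(both gold) = 217/918 ≈ 0.2364.

217/918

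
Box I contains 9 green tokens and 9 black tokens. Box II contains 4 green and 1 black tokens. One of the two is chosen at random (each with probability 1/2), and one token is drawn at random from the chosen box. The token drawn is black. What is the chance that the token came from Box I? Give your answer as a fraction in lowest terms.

P(black | Box I) = 1/2; P(black | Box II) = 1/5.
P(black) = 1/2·1/2 + 1/2·1/5 = 7/20.
By Bayes' rule, P(Box I | black) = 1/4 / 7/20 = 5/7 ≈ 0.7143.

5/7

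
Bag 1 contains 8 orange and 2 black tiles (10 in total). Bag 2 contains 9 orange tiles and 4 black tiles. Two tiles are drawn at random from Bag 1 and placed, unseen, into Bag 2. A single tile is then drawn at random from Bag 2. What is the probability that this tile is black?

22/75

Condition on how many of the transferred tiles are black (from Bag 1: 2 black of 10; then Bag 2 has 15 total).
  0 black: C(2,0)C(8,2)/C(10,2) = 28/45; then P = 4/15
  1 black: C(2,1)C(8,1)/C(10,2) = 16/45; then P = 5/15
  2 black: C(2,2)C(8,0)/C(10,2) = 1/45; then P = 6/15
P(black from Bag 2) = 22/75 ≈ 0.2933.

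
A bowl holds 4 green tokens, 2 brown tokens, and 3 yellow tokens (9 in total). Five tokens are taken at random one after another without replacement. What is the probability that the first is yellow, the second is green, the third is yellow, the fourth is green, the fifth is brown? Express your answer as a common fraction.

Multiply the conditional probability of each draw in order, without replacement, so each draw removes one from its color and from the total.
P = (3/9) · (4/8) · (2/7) · (3/6) · (2/5) = 1/105 ≈ 0.0095.

1/105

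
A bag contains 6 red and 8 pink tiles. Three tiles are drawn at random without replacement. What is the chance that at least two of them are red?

5/13

Sum the hypergeometric tail for j = 2,…,3 red tiles.
Favorable = C(6,2)·C(8,1) + C(6,3)·C(8,0) = 140; total = C(14,3) = 364.
P = 140/364 = 5/13 ≈ 0.3846.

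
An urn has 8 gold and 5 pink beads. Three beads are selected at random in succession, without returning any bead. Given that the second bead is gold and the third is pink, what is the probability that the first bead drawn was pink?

P(first=pink and the second bead is gold and the third is pink) = (5/13)·(8/12)·(4/11) = 40/429.
P(E) = Σ over first color = 70/429 + 40/429 = 10/39.
By Bayes, P(first=pink | E) = 40/429 / 10/39 = 4/11 ≈ 0.3636.

4/11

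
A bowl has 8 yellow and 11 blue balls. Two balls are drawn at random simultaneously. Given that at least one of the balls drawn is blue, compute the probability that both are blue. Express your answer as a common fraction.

P(both blue) = C(11,2)/C(19,2) = 55/171; P(at least one blue) = 1 − C(8,2)/C(19,2) = 143/171.
Since 'both blue' ⊆ 'at least one blue', P(both | at least one) = 55/171 / 143/171 = 5/13 ≈ 0.3846.

5/13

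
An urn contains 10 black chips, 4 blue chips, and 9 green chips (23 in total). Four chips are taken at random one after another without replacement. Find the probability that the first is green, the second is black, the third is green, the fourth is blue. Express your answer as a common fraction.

Multiply the conditional probability of each draw in order, without replacement, so each draw removes one from its color and from the total.
P = (9/23) · (10/22) · (8/21) · (4/20) = 24/1771 ≈ 0.0136.

24/1771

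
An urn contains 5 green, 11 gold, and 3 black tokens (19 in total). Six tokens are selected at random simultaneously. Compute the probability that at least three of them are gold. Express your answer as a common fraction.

539/646

Sum the hypergeometric tail for j = 3,…,6 gold tokens.
Favorable = C(11,3)·C(8,3) + C(11,4)·C(8,2) + C(11,5)·C(8,1) + C(11,6)·C(8,0) = 22638; total = C(19,6) = 27132.
P = 22638/27132 = 539/646 ≈ 0.8344.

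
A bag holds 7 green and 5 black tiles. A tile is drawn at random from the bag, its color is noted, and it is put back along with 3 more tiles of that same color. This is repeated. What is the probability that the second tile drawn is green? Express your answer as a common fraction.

7/12

Condition on the first draw. If first is green (prob 7/12), second-green has prob (10)/(15); if not (prob 5/12), it has prob 7/(15).
P = (7/12)·(10/15) + (5/12)·(7/15) = 7/12 ≈ 0.5833.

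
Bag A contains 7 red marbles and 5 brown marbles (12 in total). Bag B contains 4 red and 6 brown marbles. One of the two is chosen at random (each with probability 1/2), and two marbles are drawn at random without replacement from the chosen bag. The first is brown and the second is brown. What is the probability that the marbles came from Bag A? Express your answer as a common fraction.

P(E | Bag A) = 5/33; P(E | Bag B) = 1/3.
P(E) = 1/2·5/33 + 1/2·1/3 = 8/33.
By Bayes' rule, P(Bag A | E) = 5/66 / 8/33 = 5/16 ≈ 0.3125.

5/16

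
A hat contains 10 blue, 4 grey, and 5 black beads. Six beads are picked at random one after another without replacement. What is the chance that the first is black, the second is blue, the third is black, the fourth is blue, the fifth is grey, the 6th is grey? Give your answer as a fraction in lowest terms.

Multiply the conditional probability of each draw in order, without replacement, so each draw removes one from its color and from the total.
P = (5/19) · (10/18) · (4/17) · (9/16) · (4/15) · (3/14) = 5/4522 ≈ 0.0011.

5/4522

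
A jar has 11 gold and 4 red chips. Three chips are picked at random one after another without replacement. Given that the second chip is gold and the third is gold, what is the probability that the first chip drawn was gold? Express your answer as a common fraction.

9/13

P(first=gold and the second chip is gold and the third is gold) = (11/15)·(10/14)·(9/13) = 33/91.
P(E) = Σ over first color = 33/91 + 44/273 = 11/21.
By Bayes, P(first=gold | E) = 33/91 / 11/21 = 9/13 ≈ 0.6923.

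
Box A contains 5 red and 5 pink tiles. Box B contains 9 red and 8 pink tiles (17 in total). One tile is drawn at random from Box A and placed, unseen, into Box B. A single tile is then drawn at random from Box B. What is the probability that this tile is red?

Condition on how many of the transferred tiles are red (from Box A: 5 red of 10; then Box B has 18 total).
  0 red: C(5,0)C(5,1)/C(10,1) = 1/2; then P = 9/18
  1 red: C(5,1)C(5,0)/C(10,1) = 1/2; then P = 10/18
P(red from Box B) = 19/36 ≈ 0.5278.

19/36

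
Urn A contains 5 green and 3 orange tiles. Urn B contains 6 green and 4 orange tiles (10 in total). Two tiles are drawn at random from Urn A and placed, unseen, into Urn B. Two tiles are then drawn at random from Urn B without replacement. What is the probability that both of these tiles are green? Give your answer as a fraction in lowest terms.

Condition on how many of the transferred tiles are green (from Urn A: 5 green of 8; then Urn B has 12 total).
  0 green: C(5,0)C(3,2)/C(8,2) = 3/28; then P = C(6,2)/C(12,2) = 5/22
  1 green: C(5,1)C(3,1)/C(8,2) = 15/28; then P = C(7,2)/C(12,2) = 7/22
  2 green: C(5,2)C(3,0)/C(8,2) = 5/14; then P = C(8,2)/C(12,2) = 14/33
P(both green) = 80/231 ≈ 0.3463.

80/231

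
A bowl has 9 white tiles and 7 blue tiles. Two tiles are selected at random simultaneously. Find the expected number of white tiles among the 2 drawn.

9/8

By linearity of expectation, E[X] = Σ P(draw i is white); by symmetry each draw (even without replacement) has P(white) = 9/16.
E[X] = 2 · 9/16 = 9/8 ≈ 1.1250.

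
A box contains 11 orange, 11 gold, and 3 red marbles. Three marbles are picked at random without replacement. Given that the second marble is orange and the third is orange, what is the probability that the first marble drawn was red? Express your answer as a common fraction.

P(first=red and the second marble is orange and the third is orange) = (3/25)·(11/24)·(10/23) = 11/460.
P(E) = Σ over first color = 33/460 + 121/1380 + 11/460 = 11/60.
By Bayes, P(first=red | E) = 11/460 / 11/60 = 3/23 ≈ 0.1304.

3/23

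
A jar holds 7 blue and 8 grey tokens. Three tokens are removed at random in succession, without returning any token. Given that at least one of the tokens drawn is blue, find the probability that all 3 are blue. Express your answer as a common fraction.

5/57

P(all 3 blue) = C(7,3)/C(15,3) = 1/13; P(at least one blue) = 1 − C(8,3)/C(15,3) = 57/65.
Since 'all 3 blue' ⊆ 'at least one blue', P(all 3 | at least one) = 1/13 / 57/65 = 5/57 ≈ 0.0877.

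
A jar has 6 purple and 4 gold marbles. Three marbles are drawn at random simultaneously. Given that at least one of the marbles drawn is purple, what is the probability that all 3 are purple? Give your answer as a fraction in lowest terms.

P(all 3 purple) = C(6,3)/C(10,3) = 1/6; P(at least one purple) = 1 − C(4,3)/C(10,3) = 29/30.
Since 'all 3 purple' ⊆ 'at least one purple', P(all 3 | at least one) = 1/6 / 29/30 = 5/29 ≈ 0.1724.

5/29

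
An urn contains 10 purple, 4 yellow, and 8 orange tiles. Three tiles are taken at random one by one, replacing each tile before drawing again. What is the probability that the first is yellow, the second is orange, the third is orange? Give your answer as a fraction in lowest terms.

Multiply the conditional probability of each draw in order, with replacement (the composition resets each draw).
P = (4/22) · (8/22) · (8/22) = 32/1331 ≈ 0.0240.

32/1331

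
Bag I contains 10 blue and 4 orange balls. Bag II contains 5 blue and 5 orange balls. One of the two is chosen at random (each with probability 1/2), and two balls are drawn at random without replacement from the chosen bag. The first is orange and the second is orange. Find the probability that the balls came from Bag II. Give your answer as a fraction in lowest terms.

P(E | Bag I) = 6/91; P(E | Bag II) = 2/9.
P(E) = 1/2·6/91 + 1/2·2/9 = 118/819.
By Bayes' rule, P(Bag II | E) = 1/9 / 118/819 = 91/118 ≈ 0.7712.

91/118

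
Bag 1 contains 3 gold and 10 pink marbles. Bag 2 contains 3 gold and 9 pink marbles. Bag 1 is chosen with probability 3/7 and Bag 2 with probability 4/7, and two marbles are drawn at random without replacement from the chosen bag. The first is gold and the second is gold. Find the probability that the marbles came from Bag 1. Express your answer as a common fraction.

33/85

P(E | Bag 1) = 1/26; P(E | Bag 2) = 1/22.
P(E) = 3/7·1/26 + 4/7·1/22 = 85/2002.
By Bayes' rule, P(Bag 1 | E) = 3/182 / 85/2002 = 33/85 ≈ 0.3882.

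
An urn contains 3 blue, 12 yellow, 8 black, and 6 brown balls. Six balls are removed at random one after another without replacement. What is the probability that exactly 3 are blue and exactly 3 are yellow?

11/23751

Unordered draws without replacement: count favorable combinations over C(29,6).
Favorable = C(3,3) · C(12,3) · C(8,0) · C(6,0) = 220; total = C(29,6) = 475020.
P = 220/475020 = 11/23751 ≈ 0.0005.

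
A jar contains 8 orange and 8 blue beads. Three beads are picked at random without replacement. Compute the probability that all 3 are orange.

1/10

Multiply the conditional probability of each draw in order, without replacement, so each draw removes one from its color and from the total.
P = (8/16) · (7/15) · (6/14) = 1/10 ≈ 0.1000.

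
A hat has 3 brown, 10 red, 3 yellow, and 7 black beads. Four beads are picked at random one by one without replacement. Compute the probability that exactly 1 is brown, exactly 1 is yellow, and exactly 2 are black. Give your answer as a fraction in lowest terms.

Unordered draws without replacement: count favorable combinations over C(23,4).
Favorable = C(3,1) · C(10,0) · C(3,1) · C(7,2) = 189; total = C(23,4) = 8855.
P = 189/8855 = 27/1265 ≈ 0.0213.

27/1265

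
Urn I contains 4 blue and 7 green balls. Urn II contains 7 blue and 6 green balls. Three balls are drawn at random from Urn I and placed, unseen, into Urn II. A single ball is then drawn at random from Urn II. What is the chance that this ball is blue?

89/176

Condition on how many of the transferred balls are blue (from Urn I: 4 blue of 11; then Urn II has 16 total).
  0 blue: C(4,0)C(7,3)/C(11,3) = 7/33; then P = 7/16
  1 blue: C(4,1)C(7,2)/C(11,3) = 28/55; then P = 8/16
  2 blue: C(4,2)C(7,1)/C(11,3) = 14/55; then P = 9/16
  3 blue: C(4,3)C(7,0)/C(11,3) = 4/165; then P = 10/16
P(blue from Urn II) = 89/176 ≈ 0.5057.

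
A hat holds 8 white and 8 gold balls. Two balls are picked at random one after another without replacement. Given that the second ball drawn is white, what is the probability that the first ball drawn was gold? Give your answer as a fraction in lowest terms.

8/15

P(first=gold and the second ball drawn is white) = (8/16)·(8/15) = 4/15.
P(the second ball drawn is white) = Σ over first color = 7/30 + 4/15 = 1/2.
By Bayes, P(first=gold | the second ball drawn is white) = 4/15 / 1/2 = 8/15 ≈ 0.5333.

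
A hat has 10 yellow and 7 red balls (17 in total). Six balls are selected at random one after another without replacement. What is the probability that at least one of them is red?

Use the complement: P(at least one red) = 1 − P(no red).
P(none) = C(10,6)/C(17,6) = 210/12376.
So P = 1 − 210/12376 = 869/884 ≈ 0.9830.

869/884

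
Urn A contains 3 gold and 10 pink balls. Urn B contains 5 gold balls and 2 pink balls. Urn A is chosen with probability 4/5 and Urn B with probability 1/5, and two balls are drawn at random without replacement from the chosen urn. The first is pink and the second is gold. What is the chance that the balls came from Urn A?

P(E | Urn A) = 5/26; P(E | Urn B) = 5/21.
P(E) = 4/5·5/26 + 1/5·5/21 = 55/273.
By Bayes' rule, P(Urn A | E) = 2/13 / 55/273 = 42/55 ≈ 0.7636.

42/55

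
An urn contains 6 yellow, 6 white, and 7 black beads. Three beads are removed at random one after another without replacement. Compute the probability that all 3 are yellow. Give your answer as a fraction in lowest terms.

20/969

Unordered draws without replacement: count favorable combinations over C(19,3).
Favorable = C(6,3) · C(6,0) · C(7,0) = 20; total = C(19,3) = 969.
P = 20/969 = 20/969 ≈ 0.0206.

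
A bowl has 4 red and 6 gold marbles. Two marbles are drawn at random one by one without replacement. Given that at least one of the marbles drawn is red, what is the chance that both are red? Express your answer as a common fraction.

P(both red) = C(4,2)/C(10,2) = 2/15; P(at least one red) = 1 − C(6,2)/C(10,2) = 2/3.
Since 'both red' ⊆ 'at least one red', P(both | at least one) = 2/15 / 2/3 = 1/5 ≈ 0.2000.

1/5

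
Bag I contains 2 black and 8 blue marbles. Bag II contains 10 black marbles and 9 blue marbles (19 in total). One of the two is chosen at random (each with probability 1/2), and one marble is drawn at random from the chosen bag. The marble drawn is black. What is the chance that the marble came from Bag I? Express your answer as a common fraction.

19/69

P(black | Bag I) = 1/5; P(black | Bag II) = 10/19.
P(black) = 1/2·1/5 + 1/2·10/19 = 69/190.
By Bayes' rule, P(Bag I | black) = 1/10 / 69/190 = 19/69 ≈ 0.2754.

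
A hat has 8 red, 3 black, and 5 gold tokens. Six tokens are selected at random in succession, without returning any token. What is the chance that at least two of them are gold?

Sum the hypergeometric tail for j = 2,…,5 gold tokens.
Favorable = C(5,2)·C(11,4) + C(5,3)·C(11,3) + C(5,4)·C(11,2) + C(5,5)·C(11,1) = 5236; total = C(16,6) = 8008.
P = 5236/8008 = 17/26 ≈ 0.6538.

17/26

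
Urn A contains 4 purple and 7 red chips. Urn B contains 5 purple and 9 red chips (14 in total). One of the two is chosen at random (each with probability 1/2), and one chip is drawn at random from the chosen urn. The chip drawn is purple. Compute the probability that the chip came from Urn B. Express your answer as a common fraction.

55/111

P(purple | Urn A) = 4/11; P(purple | Urn B) = 5/14.
P(purple) = 1/2·4/11 + 1/2·5/14 = 111/308.
By Bayes' rule, P(Urn B | purple) = 5/28 / 111/308 = 55/111 ≈ 0.4955.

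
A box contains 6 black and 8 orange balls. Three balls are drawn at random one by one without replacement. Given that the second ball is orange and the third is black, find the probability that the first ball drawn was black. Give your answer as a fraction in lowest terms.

5/12

P(first=black and the second ball is orange and the third is black) = (6/14)·(8/13)·(5/12) = 10/91.
P(E) = Σ over first color = 10/91 + 2/13 = 24/91.
By Bayes, P(first=black | E) = 10/91 / 24/91 = 5/12 ≈ 0.4167.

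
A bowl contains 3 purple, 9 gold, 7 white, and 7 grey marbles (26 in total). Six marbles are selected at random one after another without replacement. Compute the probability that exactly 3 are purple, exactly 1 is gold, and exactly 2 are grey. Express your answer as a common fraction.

27/32890

Unordered draws without replacement: count favorable combinations over C(26,6).
Favorable = C(3,3) · C(9,1) · C(7,0) · C(7,2) = 189; total = C(26,6) = 230230.
P = 189/230230 = 27/32890 ≈ 0.0008.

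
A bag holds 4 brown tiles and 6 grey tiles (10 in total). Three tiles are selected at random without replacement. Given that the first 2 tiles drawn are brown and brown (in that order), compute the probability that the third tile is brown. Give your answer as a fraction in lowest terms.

1/4

After removing 2 brown, the bag has 2 brown out of 8 remaining.
P(third is brown | given) = 2/8 = 1/4 ≈ 0.2500.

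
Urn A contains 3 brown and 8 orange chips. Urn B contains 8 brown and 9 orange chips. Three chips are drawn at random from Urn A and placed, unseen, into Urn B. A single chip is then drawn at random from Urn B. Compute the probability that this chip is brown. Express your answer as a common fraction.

97/220

Condition on how many of the transferred chips are brown (from Urn A: 3 brown of 11; then Urn B has 20 total).
  0 brown: C(3,0)C(8,3)/C(11,3) = 56/165; then P = 8/20
  1 brown: C(3,1)C(8,2)/C(11,3) = 28/55; then P = 9/20
  2 brown: C(3,2)C(8,1)/C(11,3) = 8/55; then P = 10/20
  3 brown: C(3,3)C(8,0)/C(11,3) = 1/165; then P = 11/20
P(brown from Urn B) = 97/220 ≈ 0.4409.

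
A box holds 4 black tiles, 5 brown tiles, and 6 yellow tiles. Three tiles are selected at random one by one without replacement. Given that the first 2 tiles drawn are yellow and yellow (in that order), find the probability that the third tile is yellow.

After removing 2 yellow, the box has 4 yellow out of 13 remaining.
P(third is yellow | given) = 4/13 ≈ 0.3077.

4/13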